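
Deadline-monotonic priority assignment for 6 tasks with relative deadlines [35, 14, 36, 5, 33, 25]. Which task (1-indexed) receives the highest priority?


Sort tasks by relative deadline (ascending):
  Task 4: deadline = 5
  Task 2: deadline = 14
  Task 6: deadline = 25
  Task 5: deadline = 33
  Task 1: deadline = 35
  Task 3: deadline = 36
Priority order (highest first): [4, 2, 6, 5, 1, 3]
Highest priority task = 4

4


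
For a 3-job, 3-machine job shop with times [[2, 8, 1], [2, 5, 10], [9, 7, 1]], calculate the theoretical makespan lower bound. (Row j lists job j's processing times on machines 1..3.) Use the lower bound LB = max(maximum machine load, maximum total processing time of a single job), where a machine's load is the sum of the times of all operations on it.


Machine loads:
  Machine 1: 2 + 2 + 9 = 13
  Machine 2: 8 + 5 + 7 = 20
  Machine 3: 1 + 10 + 1 = 12
Max machine load = 20
Job totals:
  Job 1: 11
  Job 2: 17
  Job 3: 17
Max job total = 17
Lower bound = max(20, 17) = 20

20


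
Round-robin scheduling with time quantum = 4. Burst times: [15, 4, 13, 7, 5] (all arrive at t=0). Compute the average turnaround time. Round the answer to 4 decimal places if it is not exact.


Time quantum = 4
Execution trace:
  J1 runs 4 units, time = 4
  J2 runs 4 units, time = 8
  J3 runs 4 units, time = 12
  J4 runs 4 units, time = 16
  J5 runs 4 units, time = 20
  J1 runs 4 units, time = 24
  J3 runs 4 units, time = 28
  J4 runs 3 units, time = 31
  J5 runs 1 units, time = 32
  J1 runs 4 units, time = 36
  J3 runs 4 units, time = 40
  J1 runs 3 units, time = 43
  J3 runs 1 units, time = 44
Finish times: [43, 8, 44, 31, 32]
Average turnaround = 158/5 = 31.6

31.6


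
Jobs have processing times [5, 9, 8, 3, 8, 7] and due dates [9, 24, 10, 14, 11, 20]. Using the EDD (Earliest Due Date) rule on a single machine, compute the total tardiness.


Sort by due date (EDD order): [(5, 9), (8, 10), (8, 11), (3, 14), (7, 20), (9, 24)]
Compute completion times and tardiness:
  Job 1: p=5, d=9, C=5, tardiness=max(0,5-9)=0
  Job 2: p=8, d=10, C=13, tardiness=max(0,13-10)=3
  Job 3: p=8, d=11, C=21, tardiness=max(0,21-11)=10
  Job 4: p=3, d=14, C=24, tardiness=max(0,24-14)=10
  Job 5: p=7, d=20, C=31, tardiness=max(0,31-20)=11
  Job 6: p=9, d=24, C=40, tardiness=max(0,40-24)=16
Total tardiness = 50

50


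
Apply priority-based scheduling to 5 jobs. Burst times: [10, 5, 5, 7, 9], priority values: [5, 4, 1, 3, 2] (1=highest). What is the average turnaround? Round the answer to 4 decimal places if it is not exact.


Sort by priority (ascending = highest first):
Order: [(1, 5), (2, 9), (3, 7), (4, 5), (5, 10)]
Completion times:
  Priority 1, burst=5, C=5
  Priority 2, burst=9, C=14
  Priority 3, burst=7, C=21
  Priority 4, burst=5, C=26
  Priority 5, burst=10, C=36
Average turnaround = 102/5 = 20.4

20.4


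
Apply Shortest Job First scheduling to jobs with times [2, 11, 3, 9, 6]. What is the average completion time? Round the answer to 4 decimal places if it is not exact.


SJF order (ascending): [2, 3, 6, 9, 11]
Completion times:
  Job 1: burst=2, C=2
  Job 2: burst=3, C=5
  Job 3: burst=6, C=11
  Job 4: burst=9, C=20
  Job 5: burst=11, C=31
Average completion = 69/5 = 13.8

13.8


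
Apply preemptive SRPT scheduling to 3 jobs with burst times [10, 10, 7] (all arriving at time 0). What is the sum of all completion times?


Since all jobs arrive at t=0, SRPT equals SPT ordering.
SPT order: [7, 10, 10]
Completion times:
  Job 1: p=7, C=7
  Job 2: p=10, C=17
  Job 3: p=10, C=27
Total completion time = 7 + 17 + 27 = 51

51


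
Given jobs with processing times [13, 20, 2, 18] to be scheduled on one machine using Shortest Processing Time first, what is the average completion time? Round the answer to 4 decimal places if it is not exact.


Sort jobs by processing time (SPT order): [2, 13, 18, 20]
Compute completion times sequentially:
  Job 1: processing = 2, completes at 2
  Job 2: processing = 13, completes at 15
  Job 3: processing = 18, completes at 33
  Job 4: processing = 20, completes at 53
Sum of completion times = 103
Average completion time = 103/4 = 25.75

25.75


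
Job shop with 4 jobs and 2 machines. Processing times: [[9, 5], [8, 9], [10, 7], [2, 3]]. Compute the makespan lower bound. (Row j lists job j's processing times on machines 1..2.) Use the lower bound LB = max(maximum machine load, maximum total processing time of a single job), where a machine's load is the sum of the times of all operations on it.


Machine loads:
  Machine 1: 9 + 8 + 10 + 2 = 29
  Machine 2: 5 + 9 + 7 + 3 = 24
Max machine load = 29
Job totals:
  Job 1: 14
  Job 2: 17
  Job 3: 17
  Job 4: 5
Max job total = 17
Lower bound = max(29, 17) = 29

29


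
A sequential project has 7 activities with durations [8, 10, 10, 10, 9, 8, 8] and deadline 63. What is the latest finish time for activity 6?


LF(activity 6) = deadline - sum of successor durations
Successors: activities 7 through 7 with durations [8]
Sum of successor durations = 8
LF = 63 - 8 = 55

55


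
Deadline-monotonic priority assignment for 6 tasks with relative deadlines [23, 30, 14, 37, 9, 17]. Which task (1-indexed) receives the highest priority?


Sort tasks by relative deadline (ascending):
  Task 5: deadline = 9
  Task 3: deadline = 14
  Task 6: deadline = 17
  Task 1: deadline = 23
  Task 2: deadline = 30
  Task 4: deadline = 37
Priority order (highest first): [5, 3, 6, 1, 2, 4]
Highest priority task = 5

5


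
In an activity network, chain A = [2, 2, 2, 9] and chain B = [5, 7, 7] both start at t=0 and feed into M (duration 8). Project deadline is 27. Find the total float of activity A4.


Forward pass: ES(A4) = sum of predecessors on chain A = 6
EF = ES + duration = 6 + 9 = 15
Backward pass: LF(M) = deadline = 27; LS(M) = 27 - 8 = 19
LF(A4) = LS(M) - sum(successors on chain A) = 19 - 0 = 19
LS = LF - duration = 19 - 9 = 10
Total float = LS - ES = 10 - 6 = 4

4


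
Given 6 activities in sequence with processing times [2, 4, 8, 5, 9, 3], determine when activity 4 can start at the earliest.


Activity 4 starts after activities 1 through 3 complete.
Predecessor durations: [2, 4, 8]
ES = 2 + 4 + 8 = 14

14


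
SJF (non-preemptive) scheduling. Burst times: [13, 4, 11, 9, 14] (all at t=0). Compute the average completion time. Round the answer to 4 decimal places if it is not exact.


SJF order (ascending): [4, 9, 11, 13, 14]
Completion times:
  Job 1: burst=4, C=4
  Job 2: burst=9, C=13
  Job 3: burst=11, C=24
  Job 4: burst=13, C=37
  Job 5: burst=14, C=51
Average completion = 129/5 = 25.8

25.8


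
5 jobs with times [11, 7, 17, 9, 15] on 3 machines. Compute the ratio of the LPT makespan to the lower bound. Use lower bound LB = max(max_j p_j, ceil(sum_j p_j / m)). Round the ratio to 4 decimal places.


LPT order: [17, 15, 11, 9, 7]
Machine loads after assignment: [17, 22, 20]
LPT makespan = 22
Lower bound = max(max_job, ceil(total/3)) = max(17, 20) = 20
Ratio = 22 / 20 = 1.1

1.1


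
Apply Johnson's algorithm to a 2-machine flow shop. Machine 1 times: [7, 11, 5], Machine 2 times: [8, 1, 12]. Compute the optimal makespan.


Apply Johnson's rule:
  Group 1 (a <= b): [(3, 5, 12), (1, 7, 8)]
  Group 2 (a > b): [(2, 11, 1)]
Optimal job order: [3, 1, 2]
Schedule:
  Job 3: M1 done at 5, M2 done at 17
  Job 1: M1 done at 12, M2 done at 25
  Job 2: M1 done at 23, M2 done at 26
Makespan = 26

26


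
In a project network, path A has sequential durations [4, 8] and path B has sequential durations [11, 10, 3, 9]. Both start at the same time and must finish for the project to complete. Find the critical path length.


Path A total = 4 + 8 = 12
Path B total = 11 + 10 + 3 + 9 = 33
Critical path = longest path = max(12, 33) = 33

33


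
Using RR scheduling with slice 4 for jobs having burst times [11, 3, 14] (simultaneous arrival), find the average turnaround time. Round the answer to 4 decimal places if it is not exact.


Time quantum = 4
Execution trace:
  J1 runs 4 units, time = 4
  J2 runs 3 units, time = 7
  J3 runs 4 units, time = 11
  J1 runs 4 units, time = 15
  J3 runs 4 units, time = 19
  J1 runs 3 units, time = 22
  J3 runs 4 units, time = 26
  J3 runs 2 units, time = 28
Finish times: [22, 7, 28]
Average turnaround = 57/3 = 19.0

19.0


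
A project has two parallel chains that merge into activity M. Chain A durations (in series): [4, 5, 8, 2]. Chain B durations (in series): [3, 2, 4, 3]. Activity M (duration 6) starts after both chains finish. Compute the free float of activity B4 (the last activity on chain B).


ES(B4) = sum of predecessors on chain B = 9
EF(B4) = ES + duration = 9 + 3 = 12
Successor of B4 is M. ES(M) = max(sum(A), sum(B)) = max(19, 12) = 19
Free float = ES(successor) - EF(current) = 19 - 12 = 7

7


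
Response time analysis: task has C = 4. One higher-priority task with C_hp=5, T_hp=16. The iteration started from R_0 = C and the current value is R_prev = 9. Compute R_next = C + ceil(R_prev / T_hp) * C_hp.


R_next = C + ceil(R_prev / T_hp) * C_hp
ceil(9 / 16) = ceil(0.5625) = 1
Interference = 1 * 5 = 5
R_next = 4 + 5 = 9
R_next = R_prev, so the iteration has converged (response time = 9).

9


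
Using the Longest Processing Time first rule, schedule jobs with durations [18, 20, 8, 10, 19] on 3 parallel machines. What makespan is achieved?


Sort jobs in decreasing order (LPT): [20, 19, 18, 10, 8]
Assign each job to the least loaded machine:
  Machine 1: jobs [20], load = 20
  Machine 2: jobs [19, 8], load = 27
  Machine 3: jobs [18, 10], load = 28
Makespan = max load = 28

28


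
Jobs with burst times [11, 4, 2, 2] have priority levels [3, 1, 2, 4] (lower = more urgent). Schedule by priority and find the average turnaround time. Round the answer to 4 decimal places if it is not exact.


Sort by priority (ascending = highest first):
Order: [(1, 4), (2, 2), (3, 11), (4, 2)]
Completion times:
  Priority 1, burst=4, C=4
  Priority 2, burst=2, C=6
  Priority 3, burst=11, C=17
  Priority 4, burst=2, C=19
Average turnaround = 46/4 = 11.5

11.5


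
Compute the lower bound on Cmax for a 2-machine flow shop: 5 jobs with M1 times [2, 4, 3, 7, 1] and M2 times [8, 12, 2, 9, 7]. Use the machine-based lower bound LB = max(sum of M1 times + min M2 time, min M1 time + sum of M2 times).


LB1 = sum(M1 times) + min(M2 times) = 17 + 2 = 19
LB2 = min(M1 times) + sum(M2 times) = 1 + 38 = 39
Lower bound = max(LB1, LB2) = max(19, 39) = 39

39


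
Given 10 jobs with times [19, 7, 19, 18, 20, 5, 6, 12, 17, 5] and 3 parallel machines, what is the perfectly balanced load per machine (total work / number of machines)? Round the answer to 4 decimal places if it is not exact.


Total processing time = 19 + 7 + 19 + 18 + 20 + 5 + 6 + 12 + 17 + 5 = 128
Number of machines = 3
Ideal balanced load = 128 / 3 = 42.6667

42.6667


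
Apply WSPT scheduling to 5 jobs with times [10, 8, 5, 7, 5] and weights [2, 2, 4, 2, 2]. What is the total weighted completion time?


Compute p/w ratios and sort ascending (WSPT): [(5, 4), (5, 2), (7, 2), (8, 2), (10, 2)]
Compute weighted completion times:
  Job (p=5,w=4): C=5, w*C=4*5=20
  Job (p=5,w=2): C=10, w*C=2*10=20
  Job (p=7,w=2): C=17, w*C=2*17=34
  Job (p=8,w=2): C=25, w*C=2*25=50
  Job (p=10,w=2): C=35, w*C=2*35=70
Total weighted completion time = 194

194


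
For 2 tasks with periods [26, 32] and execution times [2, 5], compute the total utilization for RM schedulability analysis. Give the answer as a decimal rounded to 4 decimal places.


Compute individual utilizations (exact fractions):
  Task 1: C/T = 2/26 = 1/13 (approx. 0.0769)
  Task 2: C/T = 5/32 (approx. 0.1563)
Total utilization U = 1/13 + 5/32 = 97/416
Rounded to 4 decimal places: U = 0.2332
RM (Liu & Layland) bound for 2 tasks = 0.828427; compare with U = 97/416 (approx. 0.233173)
U <= bound, so schedulable by RM sufficient condition.

0.2332


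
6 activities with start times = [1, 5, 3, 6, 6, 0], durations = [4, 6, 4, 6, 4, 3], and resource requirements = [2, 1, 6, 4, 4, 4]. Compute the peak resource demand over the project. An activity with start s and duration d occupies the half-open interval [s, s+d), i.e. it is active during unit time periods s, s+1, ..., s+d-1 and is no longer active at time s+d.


Each activity i is active on [start_i, start_i + duration_i).
Compute total resource usage per time slot:
  t=0: active resources = [4], total = 4
  t=1: active resources = [2, 4], total = 6
  t=2: active resources = [2, 4], total = 6
  t=3: active resources = [2, 6], total = 8
  t=4: active resources = [2, 6], total = 8
  t=5: active resources = [1, 6], total = 7
  t=6: active resources = [1, 6, 4, 4], total = 15
  t=7: active resources = [1, 4, 4], total = 9
  t=8: active resources = [1, 4, 4], total = 9
  t=9: active resources = [1, 4, 4], total = 9
  t=10: active resources = [1, 4], total = 5
  t=11: active resources = [4], total = 4
Peak resource demand = 15

15


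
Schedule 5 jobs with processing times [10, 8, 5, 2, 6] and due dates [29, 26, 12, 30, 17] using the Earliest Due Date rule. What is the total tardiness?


Sort by due date (EDD order): [(5, 12), (6, 17), (8, 26), (10, 29), (2, 30)]
Compute completion times and tardiness:
  Job 1: p=5, d=12, C=5, tardiness=max(0,5-12)=0
  Job 2: p=6, d=17, C=11, tardiness=max(0,11-17)=0
  Job 3: p=8, d=26, C=19, tardiness=max(0,19-26)=0
  Job 4: p=10, d=29, C=29, tardiness=max(0,29-29)=0
  Job 5: p=2, d=30, C=31, tardiness=max(0,31-30)=1
Total tardiness = 1

1


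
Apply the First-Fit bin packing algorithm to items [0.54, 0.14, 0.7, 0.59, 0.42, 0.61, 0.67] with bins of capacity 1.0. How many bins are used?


Place items sequentially using First-Fit:
  Item 0.54 -> new Bin 1
  Item 0.14 -> Bin 1 (now 0.68)
  Item 0.7 -> new Bin 2
  Item 0.59 -> new Bin 3
  Item 0.42 -> new Bin 4
  Item 0.61 -> new Bin 5
  Item 0.67 -> new Bin 6
Total bins used = 6

6


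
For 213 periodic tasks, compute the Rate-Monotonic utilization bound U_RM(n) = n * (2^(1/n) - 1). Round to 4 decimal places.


Compute 2^(1/213) = 1.0032595128
Subtract 1: 1.0032595128 - 1 = 0.0032595128
Multiply by n: 213 * 0.0032595128 = 0.6942762264
Round to 4 dp: 0.6943

0.6943


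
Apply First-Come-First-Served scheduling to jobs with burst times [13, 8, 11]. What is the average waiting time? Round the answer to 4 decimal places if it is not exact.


FCFS order (as given): [13, 8, 11]
Waiting times:
  Job 1: wait = 0
  Job 2: wait = 13
  Job 3: wait = 21
Sum of waiting times = 34
Average waiting time = 34/3 = 11.3333

11.3333


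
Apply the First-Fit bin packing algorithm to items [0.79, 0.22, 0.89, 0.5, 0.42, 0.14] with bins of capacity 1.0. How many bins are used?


Place items sequentially using First-Fit:
  Item 0.79 -> new Bin 1
  Item 0.22 -> new Bin 2
  Item 0.89 -> new Bin 3
  Item 0.5 -> Bin 2 (now 0.72)
  Item 0.42 -> new Bin 4
  Item 0.14 -> Bin 1 (now 0.93)
Total bins used = 4

4


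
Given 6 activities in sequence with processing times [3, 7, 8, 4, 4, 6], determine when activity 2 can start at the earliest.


Activity 2 starts after activities 1 through 1 complete.
Predecessor durations: [3]
ES = 3 = 3

3


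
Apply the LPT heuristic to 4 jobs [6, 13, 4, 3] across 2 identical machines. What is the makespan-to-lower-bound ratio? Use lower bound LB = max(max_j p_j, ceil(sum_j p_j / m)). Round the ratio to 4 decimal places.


LPT order: [13, 6, 4, 3]
Machine loads after assignment: [13, 13]
LPT makespan = 13
Lower bound = max(max_job, ceil(total/2)) = max(13, 13) = 13
Ratio = 13 / 13 = 1.0

1.0


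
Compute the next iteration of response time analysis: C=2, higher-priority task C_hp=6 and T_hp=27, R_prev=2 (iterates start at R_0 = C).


R_next = C + ceil(R_prev / T_hp) * C_hp
ceil(2 / 27) = ceil(0.0741) = 1
Interference = 1 * 6 = 6
R_next = 2 + 6 = 8

8


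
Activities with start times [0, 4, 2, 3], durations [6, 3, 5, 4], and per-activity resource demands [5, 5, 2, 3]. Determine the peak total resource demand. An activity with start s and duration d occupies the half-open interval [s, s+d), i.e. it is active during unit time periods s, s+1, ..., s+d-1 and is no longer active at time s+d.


Each activity i is active on [start_i, start_i + duration_i).
Compute total resource usage per time slot:
  t=0: active resources = [5], total = 5
  t=1: active resources = [5], total = 5
  t=2: active resources = [5, 2], total = 7
  t=3: active resources = [5, 2, 3], total = 10
  t=4: active resources = [5, 5, 2, 3], total = 15
  t=5: active resources = [5, 5, 2, 3], total = 15
  t=6: active resources = [5, 2, 3], total = 10
Peak resource demand = 15

15


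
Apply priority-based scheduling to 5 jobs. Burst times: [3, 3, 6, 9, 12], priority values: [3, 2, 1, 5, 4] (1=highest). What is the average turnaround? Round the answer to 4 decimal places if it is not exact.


Sort by priority (ascending = highest first):
Order: [(1, 6), (2, 3), (3, 3), (4, 12), (5, 9)]
Completion times:
  Priority 1, burst=6, C=6
  Priority 2, burst=3, C=9
  Priority 3, burst=3, C=12
  Priority 4, burst=12, C=24
  Priority 5, burst=9, C=33
Average turnaround = 84/5 = 16.8

16.8


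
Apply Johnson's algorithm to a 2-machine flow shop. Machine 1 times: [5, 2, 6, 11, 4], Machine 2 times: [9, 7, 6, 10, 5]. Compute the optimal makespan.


Apply Johnson's rule:
  Group 1 (a <= b): [(2, 2, 7), (5, 4, 5), (1, 5, 9), (3, 6, 6)]
  Group 2 (a > b): [(4, 11, 10)]
Optimal job order: [2, 5, 1, 3, 4]
Schedule:
  Job 2: M1 done at 2, M2 done at 9
  Job 5: M1 done at 6, M2 done at 14
  Job 1: M1 done at 11, M2 done at 23
  Job 3: M1 done at 17, M2 done at 29
  Job 4: M1 done at 28, M2 done at 39
Makespan = 39

39


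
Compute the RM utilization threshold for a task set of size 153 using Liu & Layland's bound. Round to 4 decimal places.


Compute 2^(1/153) = 1.0045406514
Subtract 1: 1.0045406514 - 1 = 0.0045406514
Multiply by n: 153 * 0.0045406514 = 0.6947196642
Round to 4 dp: 0.6947

0.6947


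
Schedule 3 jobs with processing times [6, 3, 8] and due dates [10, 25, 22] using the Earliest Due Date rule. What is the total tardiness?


Sort by due date (EDD order): [(6, 10), (8, 22), (3, 25)]
Compute completion times and tardiness:
  Job 1: p=6, d=10, C=6, tardiness=max(0,6-10)=0
  Job 2: p=8, d=22, C=14, tardiness=max(0,14-22)=0
  Job 3: p=3, d=25, C=17, tardiness=max(0,17-25)=0
Total tardiness = 0

0


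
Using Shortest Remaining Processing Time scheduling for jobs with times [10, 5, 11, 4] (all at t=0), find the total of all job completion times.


Since all jobs arrive at t=0, SRPT equals SPT ordering.
SPT order: [4, 5, 10, 11]
Completion times:
  Job 1: p=4, C=4
  Job 2: p=5, C=9
  Job 3: p=10, C=19
  Job 4: p=11, C=30
Total completion time = 4 + 9 + 19 + 30 = 62

62


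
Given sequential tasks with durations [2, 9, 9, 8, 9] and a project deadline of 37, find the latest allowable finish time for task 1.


LF(activity 1) = deadline - sum of successor durations
Successors: activities 2 through 5 with durations [9, 9, 8, 9]
Sum of successor durations = 35
LF = 37 - 35 = 2

2


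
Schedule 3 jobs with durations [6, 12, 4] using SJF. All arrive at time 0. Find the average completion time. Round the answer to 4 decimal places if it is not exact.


SJF order (ascending): [4, 6, 12]
Completion times:
  Job 1: burst=4, C=4
  Job 2: burst=6, C=10
  Job 3: burst=12, C=22
Average completion = 36/3 = 12.0

12.0


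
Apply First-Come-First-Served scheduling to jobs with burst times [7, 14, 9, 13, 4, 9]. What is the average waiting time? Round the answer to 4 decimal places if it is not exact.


FCFS order (as given): [7, 14, 9, 13, 4, 9]
Waiting times:
  Job 1: wait = 0
  Job 2: wait = 7
  Job 3: wait = 21
  Job 4: wait = 30
  Job 5: wait = 43
  Job 6: wait = 47
Sum of waiting times = 148
Average waiting time = 148/6 = 24.6667

24.6667


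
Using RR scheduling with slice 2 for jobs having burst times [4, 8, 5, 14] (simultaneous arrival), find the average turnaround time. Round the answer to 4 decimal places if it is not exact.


Time quantum = 2
Execution trace:
  J1 runs 2 units, time = 2
  J2 runs 2 units, time = 4
  J3 runs 2 units, time = 6
  J4 runs 2 units, time = 8
  J1 runs 2 units, time = 10
  J2 runs 2 units, time = 12
  J3 runs 2 units, time = 14
  J4 runs 2 units, time = 16
  J2 runs 2 units, time = 18
  J3 runs 1 units, time = 19
  J4 runs 2 units, time = 21
  J2 runs 2 units, time = 23
  J4 runs 2 units, time = 25
  J4 runs 2 units, time = 27
  J4 runs 2 units, time = 29
  J4 runs 2 units, time = 31
Finish times: [10, 23, 19, 31]
Average turnaround = 83/4 = 20.75

20.75


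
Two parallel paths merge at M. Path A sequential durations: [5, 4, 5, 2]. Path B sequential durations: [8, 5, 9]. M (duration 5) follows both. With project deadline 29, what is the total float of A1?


Forward pass: ES(A1) = sum of predecessors on chain A = 0
EF = ES + duration = 0 + 5 = 5
Backward pass: LF(M) = deadline = 29; LS(M) = 29 - 5 = 24
LF(A1) = LS(M) - sum(successors on chain A) = 24 - 11 = 13
LS = LF - duration = 13 - 5 = 8
Total float = LS - ES = 8 - 0 = 8

8


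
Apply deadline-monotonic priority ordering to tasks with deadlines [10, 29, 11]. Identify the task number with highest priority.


Sort tasks by relative deadline (ascending):
  Task 1: deadline = 10
  Task 3: deadline = 11
  Task 2: deadline = 29
Priority order (highest first): [1, 3, 2]
Highest priority task = 1

1


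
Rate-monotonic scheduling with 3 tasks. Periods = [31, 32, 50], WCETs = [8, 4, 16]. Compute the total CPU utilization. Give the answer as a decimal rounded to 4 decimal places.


Compute individual utilizations (exact fractions):
  Task 1: C/T = 8/31 (approx. 0.2581)
  Task 2: C/T = 4/32 = 1/8 (approx. 0.125)
  Task 3: C/T = 16/50 = 8/25 (approx. 0.32)
Total utilization U = 8/31 + 1/8 + 8/25 = 4359/6200
Rounded to 4 decimal places: U = 0.7031
RM (Liu & Layland) bound for 3 tasks = 0.779763; compare with U = 4359/6200 (approx. 0.703065)
U <= bound, so schedulable by RM sufficient condition.

0.7031


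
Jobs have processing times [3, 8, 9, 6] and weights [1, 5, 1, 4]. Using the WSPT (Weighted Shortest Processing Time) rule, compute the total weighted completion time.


Compute p/w ratios and sort ascending (WSPT): [(6, 4), (8, 5), (3, 1), (9, 1)]
Compute weighted completion times:
  Job (p=6,w=4): C=6, w*C=4*6=24
  Job (p=8,w=5): C=14, w*C=5*14=70
  Job (p=3,w=1): C=17, w*C=1*17=17
  Job (p=9,w=1): C=26, w*C=1*26=26
Total weighted completion time = 137

137


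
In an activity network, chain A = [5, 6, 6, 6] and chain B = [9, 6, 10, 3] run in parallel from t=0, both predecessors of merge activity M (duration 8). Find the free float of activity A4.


ES(A4) = sum of predecessors on chain A = 17
EF(A4) = ES + duration = 17 + 6 = 23
Successor of A4 is M. ES(M) = max(sum(A), sum(B)) = max(23, 28) = 28
Free float = ES(successor) - EF(current) = 28 - 23 = 5

5


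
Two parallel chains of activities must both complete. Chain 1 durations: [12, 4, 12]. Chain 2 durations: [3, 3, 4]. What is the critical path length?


Path A total = 12 + 4 + 12 = 28
Path B total = 3 + 3 + 4 = 10
Critical path = longest path = max(28, 10) = 28

28


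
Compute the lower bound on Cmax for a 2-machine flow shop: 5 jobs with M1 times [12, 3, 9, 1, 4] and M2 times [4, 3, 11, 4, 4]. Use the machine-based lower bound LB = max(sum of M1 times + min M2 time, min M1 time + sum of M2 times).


LB1 = sum(M1 times) + min(M2 times) = 29 + 3 = 32
LB2 = min(M1 times) + sum(M2 times) = 1 + 26 = 27
Lower bound = max(LB1, LB2) = max(32, 27) = 32

32


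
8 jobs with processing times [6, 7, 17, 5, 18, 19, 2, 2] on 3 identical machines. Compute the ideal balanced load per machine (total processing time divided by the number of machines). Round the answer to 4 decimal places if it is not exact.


Total processing time = 6 + 7 + 17 + 5 + 18 + 19 + 2 + 2 = 76
Number of machines = 3
Ideal balanced load = 76 / 3 = 25.3333

25.3333


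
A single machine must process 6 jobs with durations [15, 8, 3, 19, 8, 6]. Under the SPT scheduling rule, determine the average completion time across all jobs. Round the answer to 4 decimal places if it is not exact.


Sort jobs by processing time (SPT order): [3, 6, 8, 8, 15, 19]
Compute completion times sequentially:
  Job 1: processing = 3, completes at 3
  Job 2: processing = 6, completes at 9
  Job 3: processing = 8, completes at 17
  Job 4: processing = 8, completes at 25
  Job 5: processing = 15, completes at 40
  Job 6: processing = 19, completes at 59
Sum of completion times = 153
Average completion time = 153/6 = 25.5

25.5


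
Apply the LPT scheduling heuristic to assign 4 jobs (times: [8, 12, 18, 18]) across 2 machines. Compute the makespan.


Sort jobs in decreasing order (LPT): [18, 18, 12, 8]
Assign each job to the least loaded machine:
  Machine 1: jobs [18, 12], load = 30
  Machine 2: jobs [18, 8], load = 26
Makespan = max load = 30

30


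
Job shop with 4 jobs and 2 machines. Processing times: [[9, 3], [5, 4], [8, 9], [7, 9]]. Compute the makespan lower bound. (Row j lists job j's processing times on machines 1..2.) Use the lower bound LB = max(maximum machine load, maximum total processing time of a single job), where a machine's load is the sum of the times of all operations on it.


Machine loads:
  Machine 1: 9 + 5 + 8 + 7 = 29
  Machine 2: 3 + 4 + 9 + 9 = 25
Max machine load = 29
Job totals:
  Job 1: 12
  Job 2: 9
  Job 3: 17
  Job 4: 16
Max job total = 17
Lower bound = max(29, 17) = 29

29


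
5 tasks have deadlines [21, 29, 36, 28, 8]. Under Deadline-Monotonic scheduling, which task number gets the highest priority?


Sort tasks by relative deadline (ascending):
  Task 5: deadline = 8
  Task 1: deadline = 21
  Task 4: deadline = 28
  Task 2: deadline = 29
  Task 3: deadline = 36
Priority order (highest first): [5, 1, 4, 2, 3]
Highest priority task = 5

5


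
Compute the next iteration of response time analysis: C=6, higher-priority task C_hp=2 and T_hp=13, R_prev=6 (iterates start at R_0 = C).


R_next = C + ceil(R_prev / T_hp) * C_hp
ceil(6 / 13) = ceil(0.4615) = 1
Interference = 1 * 2 = 2
R_next = 6 + 2 = 8

8


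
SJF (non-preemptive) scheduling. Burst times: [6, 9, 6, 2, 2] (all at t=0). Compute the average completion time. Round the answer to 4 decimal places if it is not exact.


SJF order (ascending): [2, 2, 6, 6, 9]
Completion times:
  Job 1: burst=2, C=2
  Job 2: burst=2, C=4
  Job 3: burst=6, C=10
  Job 4: burst=6, C=16
  Job 5: burst=9, C=25
Average completion = 57/5 = 11.4

11.4


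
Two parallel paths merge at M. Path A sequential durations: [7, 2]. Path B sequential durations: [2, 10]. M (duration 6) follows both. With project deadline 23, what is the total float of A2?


Forward pass: ES(A2) = sum of predecessors on chain A = 7
EF = ES + duration = 7 + 2 = 9
Backward pass: LF(M) = deadline = 23; LS(M) = 23 - 6 = 17
LF(A2) = LS(M) - sum(successors on chain A) = 17 - 0 = 17
LS = LF - duration = 17 - 2 = 15
Total float = LS - ES = 15 - 7 = 8

8


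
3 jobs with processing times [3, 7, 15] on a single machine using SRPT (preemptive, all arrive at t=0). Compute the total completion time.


Since all jobs arrive at t=0, SRPT equals SPT ordering.
SPT order: [3, 7, 15]
Completion times:
  Job 1: p=3, C=3
  Job 2: p=7, C=10
  Job 3: p=15, C=25
Total completion time = 3 + 10 + 25 = 38

38


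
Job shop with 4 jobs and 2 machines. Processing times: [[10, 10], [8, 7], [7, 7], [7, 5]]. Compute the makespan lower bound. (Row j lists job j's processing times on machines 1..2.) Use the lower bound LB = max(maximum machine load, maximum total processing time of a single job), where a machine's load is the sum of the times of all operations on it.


Machine loads:
  Machine 1: 10 + 8 + 7 + 7 = 32
  Machine 2: 10 + 7 + 7 + 5 = 29
Max machine load = 32
Job totals:
  Job 1: 20
  Job 2: 15
  Job 3: 14
  Job 4: 12
Max job total = 20
Lower bound = max(32, 20) = 32

32


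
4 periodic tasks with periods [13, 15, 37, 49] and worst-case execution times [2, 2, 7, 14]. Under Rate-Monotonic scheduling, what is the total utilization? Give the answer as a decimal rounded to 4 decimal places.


Compute individual utilizations (exact fractions):
  Task 1: C/T = 2/13 (approx. 0.1538)
  Task 2: C/T = 2/15 (approx. 0.1333)
  Task 3: C/T = 7/37 (approx. 0.1892)
  Task 4: C/T = 14/49 = 2/7 (approx. 0.2857)
Total utilization U = 2/13 + 2/15 + 7/37 + 2/7 = 38489/50505
Rounded to 4 decimal places: U = 0.7621
RM (Liu & Layland) bound for 4 tasks = 0.756828; compare with U = 38489/50505 (approx. 0.762083)
bound < U <= 1, so the RM sufficient condition is not met (inconclusive; an exact test such as response-time analysis is needed).

0.7621


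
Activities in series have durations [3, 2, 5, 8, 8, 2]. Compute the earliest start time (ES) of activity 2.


Activity 2 starts after activities 1 through 1 complete.
Predecessor durations: [3]
ES = 3 = 3

3


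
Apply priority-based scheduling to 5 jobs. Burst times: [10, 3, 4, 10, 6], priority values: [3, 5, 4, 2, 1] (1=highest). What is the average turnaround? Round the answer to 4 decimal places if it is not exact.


Sort by priority (ascending = highest first):
Order: [(1, 6), (2, 10), (3, 10), (4, 4), (5, 3)]
Completion times:
  Priority 1, burst=6, C=6
  Priority 2, burst=10, C=16
  Priority 3, burst=10, C=26
  Priority 4, burst=4, C=30
  Priority 5, burst=3, C=33
Average turnaround = 111/5 = 22.2

22.2


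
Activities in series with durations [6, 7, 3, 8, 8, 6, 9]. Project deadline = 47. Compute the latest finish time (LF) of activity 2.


LF(activity 2) = deadline - sum of successor durations
Successors: activities 3 through 7 with durations [3, 8, 8, 6, 9]
Sum of successor durations = 34
LF = 47 - 34 = 13

13


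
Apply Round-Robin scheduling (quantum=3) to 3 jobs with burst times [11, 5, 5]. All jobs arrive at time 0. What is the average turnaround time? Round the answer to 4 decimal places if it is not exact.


Time quantum = 3
Execution trace:
  J1 runs 3 units, time = 3
  J2 runs 3 units, time = 6
  J3 runs 3 units, time = 9
  J1 runs 3 units, time = 12
  J2 runs 2 units, time = 14
  J3 runs 2 units, time = 16
  J1 runs 3 units, time = 19
  J1 runs 2 units, time = 21
Finish times: [21, 14, 16]
Average turnaround = 51/3 = 17.0

17.0


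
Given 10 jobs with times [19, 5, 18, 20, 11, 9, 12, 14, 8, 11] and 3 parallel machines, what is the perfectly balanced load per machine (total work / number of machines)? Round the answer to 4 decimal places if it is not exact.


Total processing time = 19 + 5 + 18 + 20 + 11 + 9 + 12 + 14 + 8 + 11 = 127
Number of machines = 3
Ideal balanced load = 127 / 3 = 42.3333

42.3333


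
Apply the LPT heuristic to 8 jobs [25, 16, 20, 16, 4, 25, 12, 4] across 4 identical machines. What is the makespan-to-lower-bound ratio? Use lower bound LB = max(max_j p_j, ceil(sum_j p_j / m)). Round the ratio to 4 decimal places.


LPT order: [25, 25, 20, 16, 16, 12, 4, 4]
Machine loads after assignment: [29, 29, 32, 32]
LPT makespan = 32
Lower bound = max(max_job, ceil(total/4)) = max(25, 31) = 31
Ratio = 32 / 31 = 1.0323

1.0323


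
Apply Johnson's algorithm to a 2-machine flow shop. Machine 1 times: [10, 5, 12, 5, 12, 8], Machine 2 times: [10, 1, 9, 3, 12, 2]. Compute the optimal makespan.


Apply Johnson's rule:
  Group 1 (a <= b): [(1, 10, 10), (5, 12, 12)]
  Group 2 (a > b): [(3, 12, 9), (4, 5, 3), (6, 8, 2), (2, 5, 1)]
Optimal job order: [1, 5, 3, 4, 6, 2]
Schedule:
  Job 1: M1 done at 10, M2 done at 20
  Job 5: M1 done at 22, M2 done at 34
  Job 3: M1 done at 34, M2 done at 43
  Job 4: M1 done at 39, M2 done at 46
  Job 6: M1 done at 47, M2 done at 49
  Job 2: M1 done at 52, M2 done at 53
Makespan = 53

53


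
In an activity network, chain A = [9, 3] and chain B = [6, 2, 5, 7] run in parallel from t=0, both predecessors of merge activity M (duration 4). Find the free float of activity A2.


ES(A2) = sum of predecessors on chain A = 9
EF(A2) = ES + duration = 9 + 3 = 12
Successor of A2 is M. ES(M) = max(sum(A), sum(B)) = max(12, 20) = 20
Free float = ES(successor) - EF(current) = 20 - 12 = 8

8


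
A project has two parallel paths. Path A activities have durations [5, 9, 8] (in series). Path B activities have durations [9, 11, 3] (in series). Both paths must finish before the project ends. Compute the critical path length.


Path A total = 5 + 9 + 8 = 22
Path B total = 9 + 11 + 3 = 23
Critical path = longest path = max(22, 23) = 23

23


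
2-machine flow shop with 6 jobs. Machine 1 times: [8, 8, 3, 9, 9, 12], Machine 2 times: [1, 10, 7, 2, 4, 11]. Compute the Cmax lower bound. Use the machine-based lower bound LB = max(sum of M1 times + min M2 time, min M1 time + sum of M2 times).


LB1 = sum(M1 times) + min(M2 times) = 49 + 1 = 50
LB2 = min(M1 times) + sum(M2 times) = 3 + 35 = 38
Lower bound = max(LB1, LB2) = max(50, 38) = 50

50


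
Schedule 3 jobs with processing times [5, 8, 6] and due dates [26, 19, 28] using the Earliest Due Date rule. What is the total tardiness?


Sort by due date (EDD order): [(8, 19), (5, 26), (6, 28)]
Compute completion times and tardiness:
  Job 1: p=8, d=19, C=8, tardiness=max(0,8-19)=0
  Job 2: p=5, d=26, C=13, tardiness=max(0,13-26)=0
  Job 3: p=6, d=28, C=19, tardiness=max(0,19-28)=0
Total tardiness = 0

0


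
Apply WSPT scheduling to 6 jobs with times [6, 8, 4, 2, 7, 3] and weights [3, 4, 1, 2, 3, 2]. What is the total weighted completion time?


Compute p/w ratios and sort ascending (WSPT): [(2, 2), (3, 2), (6, 3), (8, 4), (7, 3), (4, 1)]
Compute weighted completion times:
  Job (p=2,w=2): C=2, w*C=2*2=4
  Job (p=3,w=2): C=5, w*C=2*5=10
  Job (p=6,w=3): C=11, w*C=3*11=33
  Job (p=8,w=4): C=19, w*C=4*19=76
  Job (p=7,w=3): C=26, w*C=3*26=78
  Job (p=4,w=1): C=30, w*C=1*30=30
Total weighted completion time = 231

231


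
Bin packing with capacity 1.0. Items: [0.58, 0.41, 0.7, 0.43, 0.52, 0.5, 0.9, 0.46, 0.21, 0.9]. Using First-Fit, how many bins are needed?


Place items sequentially using First-Fit:
  Item 0.58 -> new Bin 1
  Item 0.41 -> Bin 1 (now 0.99)
  Item 0.7 -> new Bin 2
  Item 0.43 -> new Bin 3
  Item 0.52 -> Bin 3 (now 0.95)
  Item 0.5 -> new Bin 4
  Item 0.9 -> new Bin 5
  Item 0.46 -> Bin 4 (now 0.96)
  Item 0.21 -> Bin 2 (now 0.91)
  Item 0.9 -> new Bin 6
Total bins used = 6

6


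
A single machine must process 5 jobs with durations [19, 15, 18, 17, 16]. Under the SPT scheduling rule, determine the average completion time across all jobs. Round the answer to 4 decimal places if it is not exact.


Sort jobs by processing time (SPT order): [15, 16, 17, 18, 19]
Compute completion times sequentially:
  Job 1: processing = 15, completes at 15
  Job 2: processing = 16, completes at 31
  Job 3: processing = 17, completes at 48
  Job 4: processing = 18, completes at 66
  Job 5: processing = 19, completes at 85
Sum of completion times = 245
Average completion time = 245/5 = 49.0

49.0


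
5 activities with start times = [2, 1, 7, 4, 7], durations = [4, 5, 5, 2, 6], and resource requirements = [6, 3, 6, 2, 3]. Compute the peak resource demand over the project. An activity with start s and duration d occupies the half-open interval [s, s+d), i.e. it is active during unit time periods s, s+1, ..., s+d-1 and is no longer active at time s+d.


Each activity i is active on [start_i, start_i + duration_i).
Compute total resource usage per time slot:
  t=0: active resources = [], total = 0
  t=1: active resources = [3], total = 3
  t=2: active resources = [6, 3], total = 9
  t=3: active resources = [6, 3], total = 9
  t=4: active resources = [6, 3, 2], total = 11
  t=5: active resources = [6, 3, 2], total = 11
  t=6: active resources = [], total = 0
  t=7: active resources = [6, 3], total = 9
  t=8: active resources = [6, 3], total = 9
  t=9: active resources = [6, 3], total = 9
  t=10: active resources = [6, 3], total = 9
  t=11: active resources = [6, 3], total = 9
  t=12: active resources = [3], total = 3
Peak resource demand = 11

11


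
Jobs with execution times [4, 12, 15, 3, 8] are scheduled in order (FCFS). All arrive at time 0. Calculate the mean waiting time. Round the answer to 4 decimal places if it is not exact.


FCFS order (as given): [4, 12, 15, 3, 8]
Waiting times:
  Job 1: wait = 0
  Job 2: wait = 4
  Job 3: wait = 16
  Job 4: wait = 31
  Job 5: wait = 34
Sum of waiting times = 85
Average waiting time = 85/5 = 17.0

17.0


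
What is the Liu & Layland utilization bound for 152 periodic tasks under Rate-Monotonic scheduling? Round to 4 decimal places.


Compute 2^(1/152) = 1.0045705923
Subtract 1: 1.0045705923 - 1 = 0.0045705923
Multiply by n: 152 * 0.0045705923 = 0.6947300296
Round to 4 dp: 0.6947

0.6947


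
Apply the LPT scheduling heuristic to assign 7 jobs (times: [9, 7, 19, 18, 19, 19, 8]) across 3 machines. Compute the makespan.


Sort jobs in decreasing order (LPT): [19, 19, 19, 18, 9, 8, 7]
Assign each job to the least loaded machine:
  Machine 1: jobs [19, 18], load = 37
  Machine 2: jobs [19, 9], load = 28
  Machine 3: jobs [19, 8, 7], load = 34
Makespan = max load = 37

37


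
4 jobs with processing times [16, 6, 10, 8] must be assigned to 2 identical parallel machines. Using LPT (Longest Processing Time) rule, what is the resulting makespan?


Sort jobs in decreasing order (LPT): [16, 10, 8, 6]
Assign each job to the least loaded machine:
  Machine 1: jobs [16, 6], load = 22
  Machine 2: jobs [10, 8], load = 18
Makespan = max load = 22

22


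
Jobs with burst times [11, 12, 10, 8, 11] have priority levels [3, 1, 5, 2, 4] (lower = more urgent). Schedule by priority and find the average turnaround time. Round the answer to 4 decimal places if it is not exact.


Sort by priority (ascending = highest first):
Order: [(1, 12), (2, 8), (3, 11), (4, 11), (5, 10)]
Completion times:
  Priority 1, burst=12, C=12
  Priority 2, burst=8, C=20
  Priority 3, burst=11, C=31
  Priority 4, burst=11, C=42
  Priority 5, burst=10, C=52
Average turnaround = 157/5 = 31.4

31.4


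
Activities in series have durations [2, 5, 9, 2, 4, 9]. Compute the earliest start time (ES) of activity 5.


Activity 5 starts after activities 1 through 4 complete.
Predecessor durations: [2, 5, 9, 2]
ES = 2 + 5 + 9 + 2 = 18

18


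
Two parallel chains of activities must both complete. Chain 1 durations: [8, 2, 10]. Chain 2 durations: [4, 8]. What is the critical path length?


Path A total = 8 + 2 + 10 = 20
Path B total = 4 + 8 = 12
Critical path = longest path = max(20, 12) = 20

20


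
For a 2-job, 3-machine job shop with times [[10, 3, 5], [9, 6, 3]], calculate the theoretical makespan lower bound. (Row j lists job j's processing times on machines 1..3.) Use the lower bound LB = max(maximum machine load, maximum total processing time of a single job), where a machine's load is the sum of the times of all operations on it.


Machine loads:
  Machine 1: 10 + 9 = 19
  Machine 2: 3 + 6 = 9
  Machine 3: 5 + 3 = 8
Max machine load = 19
Job totals:
  Job 1: 18
  Job 2: 18
Max job total = 18
Lower bound = max(19, 18) = 19

19


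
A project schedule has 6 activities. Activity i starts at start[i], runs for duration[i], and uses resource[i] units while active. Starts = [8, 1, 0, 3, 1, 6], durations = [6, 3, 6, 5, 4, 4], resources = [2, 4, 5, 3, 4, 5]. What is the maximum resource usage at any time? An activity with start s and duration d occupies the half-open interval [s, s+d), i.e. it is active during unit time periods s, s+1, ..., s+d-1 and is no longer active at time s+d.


Each activity i is active on [start_i, start_i + duration_i).
Compute total resource usage per time slot:
  t=0: active resources = [5], total = 5
  t=1: active resources = [4, 5, 4], total = 13
  t=2: active resources = [4, 5, 4], total = 13
  t=3: active resources = [4, 5, 3, 4], total = 16
  t=4: active resources = [5, 3, 4], total = 12
  t=5: active resources = [5, 3], total = 8
  t=6: active resources = [3, 5], total = 8
  t=7: active resources = [3, 5], total = 8
  t=8: active resources = [2, 5], total = 7
  t=9: active resources = [2, 5], total = 7
  t=10: active resources = [2], total = 2
  t=11: active resources = [2], total = 2
  t=12: active resources = [2], total = 2
  t=13: active resources = [2], total = 2
Peak resource demand = 16

16
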